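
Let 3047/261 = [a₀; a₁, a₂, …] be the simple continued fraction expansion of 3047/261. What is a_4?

Apply division with remainder until the remainder is 0:
3047 = 11·261 + 176, so a_0 = 11
261 = 1·176 + 85, so a_1 = 1
176 = 2·85 + 6, so a_2 = 2
85 = 14·6 + 1, so a_3 = 14
6 = 6·1 + 0, so a_4 = 6

6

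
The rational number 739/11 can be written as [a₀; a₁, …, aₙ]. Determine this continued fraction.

[67; 5, 2]

Repeatedly divide and take the remainder:
739 ÷ 11 → quotient 67, remainder 2
11 ÷ 2 → quotient 5, remainder 1
2 ÷ 1 → quotient 2, remainder 0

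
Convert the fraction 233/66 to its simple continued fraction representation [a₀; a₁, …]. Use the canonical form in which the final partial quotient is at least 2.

⌊233/66⌋ = 3, remainder 35
⌊66/35⌋ = 1, remainder 31
⌊35/31⌋ = 1, remainder 4
⌊31/4⌋ = 7, remainder 3
⌊4/3⌋ = 1, remainder 1
⌊3/1⌋ = 3, remainder 0

[3; 1, 1, 7, 1, 3]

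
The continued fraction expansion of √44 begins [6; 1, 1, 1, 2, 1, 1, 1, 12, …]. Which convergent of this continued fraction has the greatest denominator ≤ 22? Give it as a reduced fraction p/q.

126/19

a_0 = 6: 6/1  (≤ bound)
a_1 = 1: 7/1  (≤ bound)
a_2 = 1: 13/2  (≤ bound)
a_3 = 1: 20/3  (≤ bound)
a_4 = 2: 53/8  (≤ bound)
a_5 = 1: 73/11  (≤ bound)
a_6 = 1: 126/19  (≤ bound)
a_7 = 1: 199/30  (> 22, stop)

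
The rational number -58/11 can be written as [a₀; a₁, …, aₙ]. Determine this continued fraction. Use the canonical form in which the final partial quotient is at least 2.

[-6; 1, 2, 1, 2]

Apply division with remainder until the remainder is 0:
⌊-58/11⌋ = -6, remainder 8
⌊11/8⌋ = 1, remainder 3
⌊8/3⌋ = 2, remainder 2
⌊3/2⌋ = 1, remainder 1
⌊2/1⌋ = 2, remainder 0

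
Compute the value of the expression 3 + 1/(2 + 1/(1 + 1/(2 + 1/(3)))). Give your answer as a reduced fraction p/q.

91/27

a_0 = 3: 3/1
a_1 = 2: 7/2
a_2 = 1: 10/3
a_3 = 2: 27/8
a_4 = 3: 91/27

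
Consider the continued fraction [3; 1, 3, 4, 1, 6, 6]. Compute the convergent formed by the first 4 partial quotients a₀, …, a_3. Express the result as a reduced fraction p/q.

64/17

Start with 4.
3 + 1/(4/1) = 3 + 1/4 = 13/4
1 + 1/(13/4) = 1 + 4/13 = 17/13
3 + 1/(17/13) = 3 + 13/17 = 64/17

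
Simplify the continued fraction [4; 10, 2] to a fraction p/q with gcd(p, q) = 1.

Collapse the nested fraction from the inside out:
Start with 2.
10 + 1/(2/1) = 10 + 1/2 = 21/2
4 + 1/(21/2) = 4 + 2/21 = 86/21

86/21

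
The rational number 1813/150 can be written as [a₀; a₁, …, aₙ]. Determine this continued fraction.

[12; 11, 1, 1, 6]

1813 = 12·150 + 13, so a_0 = 12
150 = 11·13 + 7, so a_1 = 11
13 = 1·7 + 6, so a_2 = 1
7 = 1·6 + 1, so a_3 = 1
6 = 6·1 + 0, so a_4 = 6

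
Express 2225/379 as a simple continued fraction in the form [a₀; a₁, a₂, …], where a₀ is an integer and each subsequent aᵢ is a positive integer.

2225 = 5·379 + 330, so a_0 = 5
379 = 1·330 + 49, so a_1 = 1
330 = 6·49 + 36, so a_2 = 6
49 = 1·36 + 13, so a_3 = 1
36 = 2·13 + 10, so a_4 = 2
13 = 1·10 + 3, so a_5 = 1
10 = 3·3 + 1, so a_6 = 3
3 = 3·1 + 0, so a_7 = 3

[5; 1, 6, 1, 2, 1, 3, 3]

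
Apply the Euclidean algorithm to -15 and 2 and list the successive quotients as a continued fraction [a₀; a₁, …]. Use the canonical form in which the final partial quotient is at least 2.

[-8; 2]

Apply division with remainder until the remainder is 0:
-15 = -8·2 + 1, so a_0 = -8
2 = 2·1 + 0, so a_1 = 2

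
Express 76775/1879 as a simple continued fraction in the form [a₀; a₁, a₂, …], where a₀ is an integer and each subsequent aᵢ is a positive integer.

⌊76775/1879⌋ = 40, remainder 1615
⌊1879/1615⌋ = 1, remainder 264
⌊1615/264⌋ = 6, remainder 31
⌊264/31⌋ = 8, remainder 16
⌊31/16⌋ = 1, remainder 15
⌊16/15⌋ = 1, remainder 1
⌊15/1⌋ = 15, remainder 0

[40; 1, 6, 8, 1, 1, 15]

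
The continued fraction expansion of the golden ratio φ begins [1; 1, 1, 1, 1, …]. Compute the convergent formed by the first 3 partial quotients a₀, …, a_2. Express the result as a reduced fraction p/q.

Start with 1.
1 + 1/(1/1) = 1 + 1/1 = 2/1
1 + 1/(2/1) = 1 + 1/2 = 3/2

3/2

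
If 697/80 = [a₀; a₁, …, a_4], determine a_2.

697 ÷ 80 → quotient 8, remainder 57
80 ÷ 57 → quotient 1, remainder 23
57 ÷ 23 → quotient 2, remainder 11

2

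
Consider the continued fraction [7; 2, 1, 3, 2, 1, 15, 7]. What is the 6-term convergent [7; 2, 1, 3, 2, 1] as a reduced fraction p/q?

265/36

Build up convergents one term at a time:
a_0 = 7: 7/1
a_1 = 2: 15/2
a_2 = 1: 22/3
a_3 = 3: 81/11
a_4 = 2: 184/25
a_5 = 1: 265/36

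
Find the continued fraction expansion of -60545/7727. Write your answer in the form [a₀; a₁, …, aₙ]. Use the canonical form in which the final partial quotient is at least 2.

Repeatedly divide and take the remainder:
-60545 ÷ 7727 → quotient -8, remainder 1271
7727 ÷ 1271 → quotient 6, remainder 101
1271 ÷ 101 → quotient 12, remainder 59
101 ÷ 59 → quotient 1, remainder 42
59 ÷ 42 → quotient 1, remainder 17
42 ÷ 17 → quotient 2, remainder 8
17 ÷ 8 → quotient 2, remainder 1
8 ÷ 1 → quotient 8, remainder 0

[-8; 6, 12, 1, 1, 2, 2, 8]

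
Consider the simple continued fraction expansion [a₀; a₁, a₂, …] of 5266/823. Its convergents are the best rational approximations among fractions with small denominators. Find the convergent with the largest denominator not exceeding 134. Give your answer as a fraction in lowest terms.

851/133

List convergents until the denominator exceeds the bound:
a_0 = 6: 6/1  (≤ bound)
a_1 = 2: 13/2  (≤ bound)
a_2 = 1: 19/3  (≤ bound)
a_3 = 1: 32/5  (≤ bound)
a_4 = 26: 851/133  (≤ bound)
a_5 = 1: 883/138  (> 134, stop)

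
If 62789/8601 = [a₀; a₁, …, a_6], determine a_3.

⌊62789/8601⌋ = 7, remainder 2582
⌊8601/2582⌋ = 3, remainder 855
⌊2582/855⌋ = 3, remainder 17
⌊855/17⌋ = 50, remainder 5

50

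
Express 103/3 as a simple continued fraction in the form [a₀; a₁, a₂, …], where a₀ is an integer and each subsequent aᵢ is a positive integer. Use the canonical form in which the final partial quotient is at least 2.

Apply division with remainder until the remainder is 0:
⌊103/3⌋ = 34, remainder 1
⌊3/1⌋ = 3, remainder 0

[34; 3]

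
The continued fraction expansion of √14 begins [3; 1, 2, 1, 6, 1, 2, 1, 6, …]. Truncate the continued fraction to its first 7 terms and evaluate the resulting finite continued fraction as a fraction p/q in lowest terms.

a_0 = 3: 3/1
a_1 = 1: 4/1
a_2 = 2: 11/3
a_3 = 1: 15/4
a_4 = 6: 101/27
a_5 = 1: 116/31
a_6 = 2: 333/89

333/89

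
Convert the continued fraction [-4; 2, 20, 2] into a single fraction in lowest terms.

Use the convergent recurrence hₖ = aₖ·hₖ₋₁ + hₖ₋₂ (and likewise for the denominators kₖ):
a_0 = -4: -4/1
a_1 = 2: -7/2
a_2 = 20: -144/41
a_3 = 2: -295/84

-295/84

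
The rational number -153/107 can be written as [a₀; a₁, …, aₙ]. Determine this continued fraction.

-153 = -2·107 + 61, so a_0 = -2
107 = 1·61 + 46, so a_1 = 1
61 = 1·46 + 15, so a_2 = 1
46 = 3·15 + 1, so a_3 = 3
15 = 15·1 + 0, so a_4 = 15

[-2; 1, 1, 3, 15]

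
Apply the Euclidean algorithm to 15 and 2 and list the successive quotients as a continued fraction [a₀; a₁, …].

15 ÷ 2 → quotient 7, remainder 1
2 ÷ 1 → quotient 2, remainder 0

[7; 2]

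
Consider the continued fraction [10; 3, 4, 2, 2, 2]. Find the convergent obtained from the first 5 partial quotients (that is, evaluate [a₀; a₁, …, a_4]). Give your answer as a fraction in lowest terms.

732/71

Work from the innermost term outward:
Start with 2.
2 + 1/(2/1) = 2 + 1/2 = 5/2
4 + 1/(5/2) = 4 + 2/5 = 22/5
3 + 1/(22/5) = 3 + 5/22 = 71/22
10 + 1/(71/22) = 10 + 22/71 = 732/71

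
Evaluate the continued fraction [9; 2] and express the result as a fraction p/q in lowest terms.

19/2

a_0 = 9: 9/1
a_1 = 2: 19/2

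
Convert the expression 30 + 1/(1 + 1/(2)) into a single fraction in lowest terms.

Build up convergents one term at a time:
a_0 = 30: 30/1
a_1 = 1: 31/1
a_2 = 2: 92/3

92/3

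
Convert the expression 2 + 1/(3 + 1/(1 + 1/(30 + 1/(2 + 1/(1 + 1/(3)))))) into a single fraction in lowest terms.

3083/1369

a_0 = 2: 2/1
a_1 = 3: 7/3
a_2 = 1: 9/4
a_3 = 30: 277/123
a_4 = 2: 563/250
a_5 = 1: 840/373
a_6 = 3: 3083/1369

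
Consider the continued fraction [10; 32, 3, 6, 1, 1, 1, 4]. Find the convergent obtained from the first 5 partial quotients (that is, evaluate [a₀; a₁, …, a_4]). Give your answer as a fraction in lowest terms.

Start with 1.
6 + 1/(1/1) = 6 + 1/1 = 7/1
3 + 1/(7/1) = 3 + 1/7 = 22/7
32 + 1/(22/7) = 32 + 7/22 = 711/22
10 + 1/(711/22) = 10 + 22/711 = 7132/711

7132/711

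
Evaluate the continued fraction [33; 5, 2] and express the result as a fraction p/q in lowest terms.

Collapse the nested fraction from the inside out:
Start with 2.
5 + 1/(2/1) = 5 + 1/2 = 11/2
33 + 1/(11/2) = 33 + 2/11 = 365/11

365/11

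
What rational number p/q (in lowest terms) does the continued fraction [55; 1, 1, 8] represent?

Use the convergent recurrence hₖ = aₖ·hₖ₋₁ + hₖ₋₂ (and likewise for the denominators kₖ):
a_0 = 55: 55/1
a_1 = 1: 56/1
a_2 = 1: 111/2
a_3 = 8: 944/17

944/17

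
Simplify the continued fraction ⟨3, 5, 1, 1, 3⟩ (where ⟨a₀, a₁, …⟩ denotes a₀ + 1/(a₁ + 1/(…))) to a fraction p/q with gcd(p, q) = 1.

a_0 = 3: 3/1
a_1 = 5: 16/5
a_2 = 1: 19/6
a_3 = 1: 35/11
a_4 = 3: 124/39

124/39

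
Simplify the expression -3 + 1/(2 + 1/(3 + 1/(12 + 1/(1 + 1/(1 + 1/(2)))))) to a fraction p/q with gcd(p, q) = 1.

Compute successive convergents:
a_0 = -3: -3/1
a_1 = 2: -5/2
a_2 = 3: -18/7
a_3 = 12: -221/86
a_4 = 1: -239/93
a_5 = 1: -460/179
a_6 = 2: -1159/451

-1159/451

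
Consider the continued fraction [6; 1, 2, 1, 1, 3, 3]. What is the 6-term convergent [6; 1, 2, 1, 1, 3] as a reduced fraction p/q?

Start with 3.
1 + 1/(3/1) = 1 + 1/3 = 4/3
1 + 1/(4/3) = 1 + 3/4 = 7/4
2 + 1/(7/4) = 2 + 4/7 = 18/7
1 + 1/(18/7) = 1 + 7/18 = 25/18
6 + 1/(25/18) = 6 + 18/25 = 168/25

168/25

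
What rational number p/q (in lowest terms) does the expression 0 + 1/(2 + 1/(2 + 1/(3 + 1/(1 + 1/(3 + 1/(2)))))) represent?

a_0 = 0: 0/1
a_1 = 2: 1/2
a_2 = 2: 2/5
a_3 = 3: 7/17
a_4 = 1: 9/22
a_5 = 3: 34/83
a_6 = 2: 77/188

77/188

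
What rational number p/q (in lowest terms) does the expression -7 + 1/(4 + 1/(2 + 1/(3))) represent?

Compute successive convergents:
a_0 = -7: -7/1
a_1 = 4: -27/4
a_2 = 2: -61/9
a_3 = 3: -210/31

-210/31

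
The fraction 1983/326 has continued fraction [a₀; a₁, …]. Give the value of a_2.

1983 ÷ 326 → quotient 6, remainder 27
326 ÷ 27 → quotient 12, remainder 2
27 ÷ 2 → quotient 13, remainder 1

13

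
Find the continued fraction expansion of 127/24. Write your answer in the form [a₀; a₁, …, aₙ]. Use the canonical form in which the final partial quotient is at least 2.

[5; 3, 2, 3]

⌊127/24⌋ = 5, remainder 7
⌊24/7⌋ = 3, remainder 3
⌊7/3⌋ = 2, remainder 1
⌊3/1⌋ = 3, remainder 0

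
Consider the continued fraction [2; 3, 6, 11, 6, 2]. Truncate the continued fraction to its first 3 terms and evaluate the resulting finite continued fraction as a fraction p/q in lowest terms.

44/19

Start with 6.
3 + 1/(6/1) = 3 + 1/6 = 19/6
2 + 1/(19/6) = 2 + 6/19 = 44/19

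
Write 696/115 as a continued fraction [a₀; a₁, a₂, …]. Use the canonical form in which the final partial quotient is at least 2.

[6; 19, 6]

696 = 6·115 + 6, so a_0 = 6
115 = 19·6 + 1, so a_1 = 19
6 = 6·1 + 0, so a_2 = 6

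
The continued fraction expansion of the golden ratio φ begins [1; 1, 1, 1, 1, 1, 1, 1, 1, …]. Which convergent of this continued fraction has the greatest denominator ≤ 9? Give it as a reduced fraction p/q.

a_0 = 1: 1/1  (≤ bound)
a_1 = 1: 2/1  (≤ bound)
a_2 = 1: 3/2  (≤ bound)
a_3 = 1: 5/3  (≤ bound)
a_4 = 1: 8/5  (≤ bound)
a_5 = 1: 13/8  (≤ bound)
a_6 = 1: 21/13  (> 9, stop)

13/8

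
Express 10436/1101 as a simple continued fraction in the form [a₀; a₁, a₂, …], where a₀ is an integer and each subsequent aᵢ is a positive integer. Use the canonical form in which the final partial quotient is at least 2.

Run the Euclidean algorithm, recording each quotient:
⌊10436/1101⌋ = 9, remainder 527
⌊1101/527⌋ = 2, remainder 47
⌊527/47⌋ = 11, remainder 10
⌊47/10⌋ = 4, remainder 7
⌊10/7⌋ = 1, remainder 3
⌊7/3⌋ = 2, remainder 1
⌊3/1⌋ = 3, remainder 0

[9; 2, 11, 4, 1, 2, 3]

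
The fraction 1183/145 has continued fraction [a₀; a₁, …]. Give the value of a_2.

Repeatedly divide and take the remainder:
1183 ÷ 145 → quotient 8, remainder 23
145 ÷ 23 → quotient 6, remainder 7
23 ÷ 7 → quotient 3, remainder 2

3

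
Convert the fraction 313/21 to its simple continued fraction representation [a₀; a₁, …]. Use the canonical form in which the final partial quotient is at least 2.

[14; 1, 9, 2]

⌊313/21⌋ = 14, remainder 19
⌊21/19⌋ = 1, remainder 2
⌊19/2⌋ = 9, remainder 1
⌊2/1⌋ = 2, remainder 0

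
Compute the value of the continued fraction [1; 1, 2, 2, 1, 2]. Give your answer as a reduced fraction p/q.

Compute successive convergents:
a_0 = 1: 1/1
a_1 = 1: 2/1
a_2 = 2: 5/3
a_3 = 2: 12/7
a_4 = 1: 17/10
a_5 = 2: 46/27

46/27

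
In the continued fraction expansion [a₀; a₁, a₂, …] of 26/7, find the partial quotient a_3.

⌊26/7⌋ = 3, remainder 5
⌊7/5⌋ = 1, remainder 2
⌊5/2⌋ = 2, remainder 1
⌊2/1⌋ = 2, remainder 0

2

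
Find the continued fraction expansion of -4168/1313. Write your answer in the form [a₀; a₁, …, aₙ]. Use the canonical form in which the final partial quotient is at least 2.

[-4; 1, 4, 1, 2, 1, 3, 15]

-4168 ÷ 1313 → quotient -4, remainder 1084
1313 ÷ 1084 → quotient 1, remainder 229
1084 ÷ 229 → quotient 4, remainder 168
229 ÷ 168 → quotient 1, remainder 61
168 ÷ 61 → quotient 2, remainder 46
61 ÷ 46 → quotient 1, remainder 15
46 ÷ 15 → quotient 3, remainder 1
15 ÷ 1 → quotient 15, remainder 0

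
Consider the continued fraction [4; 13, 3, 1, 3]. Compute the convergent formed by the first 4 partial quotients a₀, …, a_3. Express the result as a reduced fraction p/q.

216/53

Compute successive convergents:
a_0 = 4: 4/1
a_1 = 13: 53/13
a_2 = 3: 163/40
a_3 = 1: 216/53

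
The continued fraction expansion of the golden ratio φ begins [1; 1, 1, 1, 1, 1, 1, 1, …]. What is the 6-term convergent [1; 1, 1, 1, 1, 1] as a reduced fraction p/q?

Use the convergent recurrence hₖ = aₖ·hₖ₋₁ + hₖ₋₂ (and likewise for the denominators kₖ):
a_0 = 1: 1/1
a_1 = 1: 2/1
a_2 = 1: 3/2
a_3 = 1: 5/3
a_4 = 1: 8/5
a_5 = 1: 13/8

13/8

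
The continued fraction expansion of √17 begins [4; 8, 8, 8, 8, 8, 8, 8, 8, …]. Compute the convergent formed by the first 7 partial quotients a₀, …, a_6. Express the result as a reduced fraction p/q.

1166876/283009

Start with 8.
8 + 1/(8/1) = 8 + 1/8 = 65/8
8 + 1/(65/8) = 8 + 8/65 = 528/65
8 + 1/(528/65) = 8 + 65/528 = 4289/528
8 + 1/(4289/528) = 8 + 528/4289 = 34840/4289
8 + 1/(34840/4289) = 8 + 4289/34840 = 283009/34840
4 + 1/(283009/34840) = 4 + 34840/283009 = 1166876/283009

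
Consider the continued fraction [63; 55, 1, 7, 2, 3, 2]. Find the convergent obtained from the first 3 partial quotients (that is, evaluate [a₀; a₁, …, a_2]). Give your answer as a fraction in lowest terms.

Start with 1.
55 + 1/(1/1) = 55 + 1/1 = 56/1
63 + 1/(56/1) = 63 + 1/56 = 3529/56

3529/56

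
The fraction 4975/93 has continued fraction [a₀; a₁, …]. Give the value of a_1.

4975 ÷ 93 → quotient 53, remainder 46
93 ÷ 46 → quotient 2, remainder 1

2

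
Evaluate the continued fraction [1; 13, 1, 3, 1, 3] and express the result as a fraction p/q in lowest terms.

Build up convergents one term at a time:
a_0 = 1: 1/1
a_1 = 13: 14/13
a_2 = 1: 15/14
a_3 = 3: 59/55
a_4 = 1: 74/69
a_5 = 3: 281/262

281/262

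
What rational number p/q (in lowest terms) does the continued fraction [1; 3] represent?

Start with 3.
1 + 1/(3/1) = 1 + 1/3 = 4/3

4/3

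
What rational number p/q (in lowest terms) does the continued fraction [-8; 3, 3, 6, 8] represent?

-3957/514

Start with 8.
6 + 1/(8/1) = 6 + 1/8 = 49/8
3 + 1/(49/8) = 3 + 8/49 = 155/49
3 + 1/(155/49) = 3 + 49/155 = 514/155
-8 + 1/(514/155) = -8 + 155/514 = -3957/514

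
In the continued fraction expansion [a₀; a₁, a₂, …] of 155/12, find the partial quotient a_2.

11

155 = 12·12 + 11, so a_0 = 12
12 = 1·11 + 1, so a_1 = 1
11 = 11·1 + 0, so a_2 = 11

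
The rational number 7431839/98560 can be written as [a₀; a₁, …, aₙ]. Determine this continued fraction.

⌊7431839/98560⌋ = 75, remainder 39839
⌊98560/39839⌋ = 2, remainder 18882
⌊39839/18882⌋ = 2, remainder 2075
⌊18882/2075⌋ = 9, remainder 207
⌊2075/207⌋ = 10, remainder 5
⌊207/5⌋ = 41, remainder 2
⌊5/2⌋ = 2, remainder 1
⌊2/1⌋ = 2, remainder 0

[75; 2, 2, 9, 10, 41, 2, 2]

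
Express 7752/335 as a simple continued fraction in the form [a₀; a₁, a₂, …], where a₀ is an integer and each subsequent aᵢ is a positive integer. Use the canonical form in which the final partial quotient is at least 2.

7752 ÷ 335 → quotient 23, remainder 47
335 ÷ 47 → quotient 7, remainder 6
47 ÷ 6 → quotient 7, remainder 5
6 ÷ 5 → quotient 1, remainder 1
5 ÷ 1 → quotient 5, remainder 0

[23; 7, 7, 1, 5]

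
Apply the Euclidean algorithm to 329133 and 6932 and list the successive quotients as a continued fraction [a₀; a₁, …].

329133 ÷ 6932 → quotient 47, remainder 3329
6932 ÷ 3329 → quotient 2, remainder 274
3329 ÷ 274 → quotient 12, remainder 41
274 ÷ 41 → quotient 6, remainder 28
41 ÷ 28 → quotient 1, remainder 13
28 ÷ 13 → quotient 2, remainder 2
13 ÷ 2 → quotient 6, remainder 1
2 ÷ 1 → quotient 2, remainder 0

[47; 2, 12, 6, 1, 2, 6, 2]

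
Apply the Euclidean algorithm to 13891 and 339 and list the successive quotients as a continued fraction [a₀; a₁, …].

Repeatedly divide and take the remainder:
⌊13891/339⌋ = 40, remainder 331
⌊339/331⌋ = 1, remainder 8
⌊331/8⌋ = 41, remainder 3
⌊8/3⌋ = 2, remainder 2
⌊3/2⌋ = 1, remainder 1
⌊2/1⌋ = 2, remainder 0

[40; 1, 41, 2, 1, 2]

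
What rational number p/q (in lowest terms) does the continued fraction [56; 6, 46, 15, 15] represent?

3521163/62692

Starting at the tail and folding back:
Start with 15.
15 + 1/(15/1) = 15 + 1/15 = 226/15
46 + 1/(226/15) = 46 + 15/226 = 10411/226
6 + 1/(10411/226) = 6 + 226/10411 = 62692/10411
56 + 1/(62692/10411) = 56 + 10411/62692 = 3521163/62692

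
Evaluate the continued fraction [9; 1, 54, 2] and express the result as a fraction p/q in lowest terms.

a_0 = 9: 9/1
a_1 = 1: 10/1
a_2 = 54: 549/55
a_3 = 2: 1108/111

1108/111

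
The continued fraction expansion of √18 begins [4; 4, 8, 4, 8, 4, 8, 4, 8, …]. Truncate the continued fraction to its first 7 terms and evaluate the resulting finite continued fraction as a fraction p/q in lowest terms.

161564/38081

Build up convergents one term at a time:
a_0 = 4: 4/1
a_1 = 4: 17/4
a_2 = 8: 140/33
a_3 = 4: 577/136
a_4 = 8: 4756/1121
a_5 = 4: 19601/4620
a_6 = 8: 161564/38081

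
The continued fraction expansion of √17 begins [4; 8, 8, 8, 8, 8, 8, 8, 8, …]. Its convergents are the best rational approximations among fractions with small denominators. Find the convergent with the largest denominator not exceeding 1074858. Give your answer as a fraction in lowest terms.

a_0 = 4: 4/1  (≤ bound)
a_1 = 8: 33/8  (≤ bound)
a_2 = 8: 268/65  (≤ bound)
a_3 = 8: 2177/528  (≤ bound)
a_4 = 8: 17684/4289  (≤ bound)
a_5 = 8: 143649/34840  (≤ bound)
a_6 = 8: 1166876/283009  (≤ bound)
a_7 = 8: 9478657/2298912  (> 1074858, stop)

1166876/283009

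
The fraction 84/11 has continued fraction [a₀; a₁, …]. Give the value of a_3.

1

Run the Euclidean algorithm, recording each quotient:
84 ÷ 11 → quotient 7, remainder 7
11 ÷ 7 → quotient 1, remainder 4
7 ÷ 4 → quotient 1, remainder 3
4 ÷ 3 → quotient 1, remainder 1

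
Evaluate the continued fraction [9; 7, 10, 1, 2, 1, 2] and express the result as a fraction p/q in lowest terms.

7651/837

Start with 2.
1 + 1/(2/1) = 1 + 1/2 = 3/2
2 + 1/(3/2) = 2 + 2/3 = 8/3
1 + 1/(8/3) = 1 + 3/8 = 11/8
10 + 1/(11/8) = 10 + 8/11 = 118/11
7 + 1/(118/11) = 7 + 11/118 = 837/118
9 + 1/(837/118) = 9 + 118/837 = 7651/837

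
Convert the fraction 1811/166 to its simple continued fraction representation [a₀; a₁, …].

1811 ÷ 166 → quotient 10, remainder 151
166 ÷ 151 → quotient 1, remainder 15
151 ÷ 15 → quotient 10, remainder 1
15 ÷ 1 → quotient 15, remainder 0

[10; 1, 10, 15]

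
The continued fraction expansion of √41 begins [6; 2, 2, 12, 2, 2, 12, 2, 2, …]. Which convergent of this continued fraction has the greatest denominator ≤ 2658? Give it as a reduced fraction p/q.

2049/320

List convergents until the denominator exceeds the bound:
a_0 = 6: 6/1  (≤ bound)
a_1 = 2: 13/2  (≤ bound)
a_2 = 2: 32/5  (≤ bound)
a_3 = 12: 397/62  (≤ bound)
a_4 = 2: 826/129  (≤ bound)
a_5 = 2: 2049/320  (≤ bound)
a_6 = 12: 25414/3969  (> 2658, stop)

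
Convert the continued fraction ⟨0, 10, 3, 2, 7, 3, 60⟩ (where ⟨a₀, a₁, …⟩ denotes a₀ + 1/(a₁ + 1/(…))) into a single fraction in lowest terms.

Collapse the nested fraction from the inside out:
Start with 60.
3 + 1/(60/1) = 3 + 1/60 = 181/60
7 + 1/(181/60) = 7 + 60/181 = 1327/181
2 + 1/(1327/181) = 2 + 181/1327 = 2835/1327
3 + 1/(2835/1327) = 3 + 1327/2835 = 9832/2835
10 + 1/(9832/2835) = 10 + 2835/9832 = 101155/9832
0 + 1/(101155/9832) = 0 + 9832/101155 = 9832/101155

9832/101155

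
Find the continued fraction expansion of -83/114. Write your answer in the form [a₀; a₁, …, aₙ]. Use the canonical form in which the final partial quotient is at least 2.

-83 = -1·114 + 31, so a_0 = -1
114 = 3·31 + 21, so a_1 = 3
31 = 1·21 + 10, so a_2 = 1
21 = 2·10 + 1, so a_3 = 2
10 = 10·1 + 0, so a_4 = 10

[-1; 3, 1, 2, 10]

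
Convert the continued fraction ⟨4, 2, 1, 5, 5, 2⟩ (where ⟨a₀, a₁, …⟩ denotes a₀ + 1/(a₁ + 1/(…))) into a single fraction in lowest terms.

840/193

Collapse the nested fraction from the inside out:
Start with 2.
5 + 1/(2/1) = 5 + 1/2 = 11/2
5 + 1/(11/2) = 5 + 2/11 = 57/11
1 + 1/(57/11) = 1 + 11/57 = 68/57
2 + 1/(68/57) = 2 + 57/68 = 193/68
4 + 1/(193/68) = 4 + 68/193 = 840/193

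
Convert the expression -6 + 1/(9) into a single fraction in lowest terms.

-53/9

Build up convergents one term at a time:
a_0 = -6: -6/1
a_1 = 9: -53/9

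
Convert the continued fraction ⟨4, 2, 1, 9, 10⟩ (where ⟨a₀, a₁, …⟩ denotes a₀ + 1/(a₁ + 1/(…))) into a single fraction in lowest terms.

1273/293

Start with 10.
9 + 1/(10/1) = 9 + 1/10 = 91/10
1 + 1/(91/10) = 1 + 10/91 = 101/91
2 + 1/(101/91) = 2 + 91/101 = 293/101
4 + 1/(293/101) = 4 + 101/293 = 1273/293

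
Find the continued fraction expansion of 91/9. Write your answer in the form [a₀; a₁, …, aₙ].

[10; 9]

Repeatedly divide and take the remainder:
91 = 10·9 + 1, so a_0 = 10
9 = 9·1 + 0, so a_1 = 9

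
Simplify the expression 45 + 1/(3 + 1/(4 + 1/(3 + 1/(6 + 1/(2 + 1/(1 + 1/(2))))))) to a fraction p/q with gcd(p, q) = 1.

Start with 2.
1 + 1/(2/1) = 1 + 1/2 = 3/2
2 + 1/(3/2) = 2 + 2/3 = 8/3
6 + 1/(8/3) = 6 + 3/8 = 51/8
3 + 1/(51/8) = 3 + 8/51 = 161/51
4 + 1/(161/51) = 4 + 51/161 = 695/161
3 + 1/(695/161) = 3 + 161/695 = 2246/695
45 + 1/(2246/695) = 45 + 695/2246 = 101765/2246

101765/2246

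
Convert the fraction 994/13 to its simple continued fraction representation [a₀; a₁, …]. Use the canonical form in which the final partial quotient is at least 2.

Run the Euclidean algorithm, recording each quotient:
994 ÷ 13 → quotient 76, remainder 6
13 ÷ 6 → quotient 2, remainder 1
6 ÷ 1 → quotient 6, remainder 0

[76; 2, 6]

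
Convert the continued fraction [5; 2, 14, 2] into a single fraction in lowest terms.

329/60

Use the convergent recurrence hₖ = aₖ·hₖ₋₁ + hₖ₋₂ (and likewise for the denominators kₖ):
a_0 = 5: 5/1
a_1 = 2: 11/2
a_2 = 14: 159/29
a_3 = 2: 329/60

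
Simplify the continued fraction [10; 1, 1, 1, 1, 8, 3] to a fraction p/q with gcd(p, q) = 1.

Start with 3.
8 + 1/(3/1) = 8 + 1/3 = 25/3
1 + 1/(25/3) = 1 + 3/25 = 28/25
1 + 1/(28/25) = 1 + 25/28 = 53/28
1 + 1/(53/28) = 1 + 28/53 = 81/53
1 + 1/(81/53) = 1 + 53/81 = 134/81
10 + 1/(134/81) = 10 + 81/134 = 1421/134

1421/134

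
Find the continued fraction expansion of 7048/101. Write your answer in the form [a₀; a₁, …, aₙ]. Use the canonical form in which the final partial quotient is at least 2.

[69; 1, 3, 1, 1, 2, 4]

7048 = 69·101 + 79, so a_0 = 69
101 = 1·79 + 22, so a_1 = 1
79 = 3·22 + 13, so a_2 = 3
22 = 1·13 + 9, so a_3 = 1
13 = 1·9 + 4, so a_4 = 1
9 = 2·4 + 1, so a_5 = 2
4 = 4·1 + 0, so a_6 = 4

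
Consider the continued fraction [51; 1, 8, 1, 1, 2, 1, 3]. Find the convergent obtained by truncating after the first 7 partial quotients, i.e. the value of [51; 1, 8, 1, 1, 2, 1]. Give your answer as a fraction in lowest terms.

Work from the innermost term outward:
Start with 1.
2 + 1/(1/1) = 2 + 1/1 = 3/1
1 + 1/(3/1) = 1 + 1/3 = 4/3
1 + 1/(4/3) = 1 + 3/4 = 7/4
8 + 1/(7/4) = 8 + 4/7 = 60/7
1 + 1/(60/7) = 1 + 7/60 = 67/60
51 + 1/(67/60) = 51 + 60/67 = 3477/67

3477/67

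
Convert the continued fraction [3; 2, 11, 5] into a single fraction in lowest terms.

407/117

Start with 5.
11 + 1/(5/1) = 11 + 1/5 = 56/5
2 + 1/(56/5) = 2 + 5/56 = 117/56
3 + 1/(117/56) = 3 + 56/117 = 407/117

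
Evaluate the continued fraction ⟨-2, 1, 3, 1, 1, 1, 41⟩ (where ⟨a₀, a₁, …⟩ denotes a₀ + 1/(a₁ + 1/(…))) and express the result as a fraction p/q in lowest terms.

-708/583

Collapse the nested fraction from the inside out:
Start with 41.
1 + 1/(41/1) = 1 + 1/41 = 42/41
1 + 1/(42/41) = 1 + 41/42 = 83/42
1 + 1/(83/42) = 1 + 42/83 = 125/83
3 + 1/(125/83) = 3 + 83/125 = 458/125
1 + 1/(458/125) = 1 + 125/458 = 583/458
-2 + 1/(583/458) = -2 + 458/583 = -708/583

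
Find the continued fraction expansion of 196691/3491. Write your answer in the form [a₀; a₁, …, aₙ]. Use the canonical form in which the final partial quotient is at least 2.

⌊196691/3491⌋ = 56, remainder 1195
⌊3491/1195⌋ = 2, remainder 1101
⌊1195/1101⌋ = 1, remainder 94
⌊1101/94⌋ = 11, remainder 67
⌊94/67⌋ = 1, remainder 27
⌊67/27⌋ = 2, remainder 13
⌊27/13⌋ = 2, remainder 1
⌊13/1⌋ = 13, remainder 0

[56; 2, 1, 11, 1, 2, 2, 13]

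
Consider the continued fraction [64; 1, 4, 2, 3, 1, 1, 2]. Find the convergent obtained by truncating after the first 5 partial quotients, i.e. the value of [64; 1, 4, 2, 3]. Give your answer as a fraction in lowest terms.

2463/38

Start with 3.
2 + 1/(3/1) = 2 + 1/3 = 7/3
4 + 1/(7/3) = 4 + 3/7 = 31/7
1 + 1/(31/7) = 1 + 7/31 = 38/31
64 + 1/(38/31) = 64 + 31/38 = 2463/38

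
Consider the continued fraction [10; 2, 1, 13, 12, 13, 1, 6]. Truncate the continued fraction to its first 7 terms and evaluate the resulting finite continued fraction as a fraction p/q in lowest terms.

72090/6971

Start with 1.
13 + 1/(1/1) = 13 + 1/1 = 14/1
12 + 1/(14/1) = 12 + 1/14 = 169/14
13 + 1/(169/14) = 13 + 14/169 = 2211/169
1 + 1/(2211/169) = 1 + 169/2211 = 2380/2211
2 + 1/(2380/2211) = 2 + 2211/2380 = 6971/2380
10 + 1/(6971/2380) = 10 + 2380/6971 = 72090/6971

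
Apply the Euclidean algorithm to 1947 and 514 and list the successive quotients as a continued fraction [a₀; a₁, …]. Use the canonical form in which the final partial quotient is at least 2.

1947 = 3·514 + 405, so a_0 = 3
514 = 1·405 + 109, so a_1 = 1
405 = 3·109 + 78, so a_2 = 3
109 = 1·78 + 31, so a_3 = 1
78 = 2·31 + 16, so a_4 = 2
31 = 1·16 + 15, so a_5 = 1
16 = 1·15 + 1, so a_6 = 1
15 = 15·1 + 0, so a_7 = 15

[3; 1, 3, 1, 2, 1, 1, 15]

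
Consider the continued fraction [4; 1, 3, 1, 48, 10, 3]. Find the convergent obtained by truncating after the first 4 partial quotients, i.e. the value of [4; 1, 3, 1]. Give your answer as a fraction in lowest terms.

Build up convergents one term at a time:
a_0 = 4: 4/1
a_1 = 1: 5/1
a_2 = 3: 19/4
a_3 = 1: 24/5

24/5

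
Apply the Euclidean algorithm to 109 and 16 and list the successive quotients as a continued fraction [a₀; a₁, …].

Run the Euclidean algorithm, recording each quotient:
109 ÷ 16 → quotient 6, remainder 13
16 ÷ 13 → quotient 1, remainder 3
13 ÷ 3 → quotient 4, remainder 1
3 ÷ 1 → quotient 3, remainder 0

[6; 1, 4, 3]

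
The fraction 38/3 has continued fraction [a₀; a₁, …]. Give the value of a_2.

⌊38/3⌋ = 12, remainder 2
⌊3/2⌋ = 1, remainder 1
⌊2/1⌋ = 2, remainder 0

2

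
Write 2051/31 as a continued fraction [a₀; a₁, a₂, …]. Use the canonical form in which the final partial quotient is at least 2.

[66; 6, 5]

2051 = 66·31 + 5, so a_0 = 66
31 = 6·5 + 1, so a_1 = 6
5 = 5·1 + 0, so a_2 = 5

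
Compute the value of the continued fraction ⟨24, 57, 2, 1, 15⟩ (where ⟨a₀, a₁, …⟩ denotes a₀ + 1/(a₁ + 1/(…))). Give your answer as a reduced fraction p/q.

64727/2695

Start with 15.
1 + 1/(15/1) = 1 + 1/15 = 16/15
2 + 1/(16/15) = 2 + 15/16 = 47/16
57 + 1/(47/16) = 57 + 16/47 = 2695/47
24 + 1/(2695/47) = 24 + 47/2695 = 64727/2695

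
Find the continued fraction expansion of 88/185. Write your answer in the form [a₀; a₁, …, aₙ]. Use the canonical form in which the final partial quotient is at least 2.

Run the Euclidean algorithm, recording each quotient:
⌊88/185⌋ = 0, remainder 88
⌊185/88⌋ = 2, remainder 9
⌊88/9⌋ = 9, remainder 7
⌊9/7⌋ = 1, remainder 2
⌊7/2⌋ = 3, remainder 1
⌊2/1⌋ = 2, remainder 0

[0; 2, 9, 1, 3, 2]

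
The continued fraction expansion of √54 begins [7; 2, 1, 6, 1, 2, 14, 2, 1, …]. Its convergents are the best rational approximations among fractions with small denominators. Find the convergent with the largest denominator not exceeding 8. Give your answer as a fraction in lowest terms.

a_0 = 7: 7/1  (≤ bound)
a_1 = 2: 15/2  (≤ bound)
a_2 = 1: 22/3  (≤ bound)
a_3 = 6: 147/20  (> 8, stop)

22/3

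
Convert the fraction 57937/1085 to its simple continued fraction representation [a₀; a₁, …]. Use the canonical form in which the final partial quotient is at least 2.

[53; 2, 1, 1, 21, 10]

Repeatedly divide and take the remainder:
⌊57937/1085⌋ = 53, remainder 432
⌊1085/432⌋ = 2, remainder 221
⌊432/221⌋ = 1, remainder 211
⌊221/211⌋ = 1, remainder 10
⌊211/10⌋ = 21, remainder 1
⌊10/1⌋ = 10, remainder 0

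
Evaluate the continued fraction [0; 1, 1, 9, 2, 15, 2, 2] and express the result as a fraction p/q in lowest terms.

1667/3175

Use the convergent recurrence hₖ = aₖ·hₖ₋₁ + hₖ₋₂ (and likewise for the denominators kₖ):
a_0 = 0: 0/1
a_1 = 1: 1/1
a_2 = 1: 1/2
a_3 = 9: 10/19
a_4 = 2: 21/40
a_5 = 15: 325/619
a_6 = 2: 671/1278
a_7 = 2: 1667/3175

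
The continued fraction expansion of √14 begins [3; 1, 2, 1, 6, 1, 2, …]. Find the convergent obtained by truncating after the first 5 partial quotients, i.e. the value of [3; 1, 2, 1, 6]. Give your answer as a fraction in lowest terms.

Build up convergents one term at a time:
a_0 = 3: 3/1
a_1 = 1: 4/1
a_2 = 2: 11/3
a_3 = 1: 15/4
a_4 = 6: 101/27

101/27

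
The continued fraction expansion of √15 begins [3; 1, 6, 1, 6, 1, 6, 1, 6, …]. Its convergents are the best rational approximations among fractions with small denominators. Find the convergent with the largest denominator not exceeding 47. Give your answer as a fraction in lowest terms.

a_0 = 3: 3/1  (≤ bound)
a_1 = 1: 4/1  (≤ bound)
a_2 = 6: 27/7  (≤ bound)
a_3 = 1: 31/8  (≤ bound)
a_4 = 6: 213/55  (> 47, stop)

31/8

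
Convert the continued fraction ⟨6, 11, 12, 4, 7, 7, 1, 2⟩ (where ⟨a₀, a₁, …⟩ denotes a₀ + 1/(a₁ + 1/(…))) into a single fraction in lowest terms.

Start with 2.
1 + 1/(2/1) = 1 + 1/2 = 3/2
7 + 1/(3/2) = 7 + 2/3 = 23/3
7 + 1/(23/3) = 7 + 3/23 = 164/23
4 + 1/(164/23) = 4 + 23/164 = 679/164
12 + 1/(679/164) = 12 + 164/679 = 8312/679
11 + 1/(8312/679) = 11 + 679/8312 = 92111/8312
6 + 1/(92111/8312) = 6 + 8312/92111 = 560978/92111

560978/92111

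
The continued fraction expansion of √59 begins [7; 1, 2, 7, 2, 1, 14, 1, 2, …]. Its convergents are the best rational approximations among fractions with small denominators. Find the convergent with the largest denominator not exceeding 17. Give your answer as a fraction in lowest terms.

a_0 = 7: 7/1  (≤ bound)
a_1 = 1: 8/1  (≤ bound)
a_2 = 2: 23/3  (≤ bound)
a_3 = 7: 169/22  (> 17, stop)

23/3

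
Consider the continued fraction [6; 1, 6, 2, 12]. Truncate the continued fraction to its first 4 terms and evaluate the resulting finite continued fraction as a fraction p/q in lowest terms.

Build up convergents one term at a time:
a_0 = 6: 6/1
a_1 = 1: 7/1
a_2 = 6: 48/7
a_3 = 2: 103/15

103/15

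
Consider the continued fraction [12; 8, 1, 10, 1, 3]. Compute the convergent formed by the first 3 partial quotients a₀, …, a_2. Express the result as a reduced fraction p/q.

109/9

a_0 = 12: 12/1
a_1 = 8: 97/8
a_2 = 1: 109/9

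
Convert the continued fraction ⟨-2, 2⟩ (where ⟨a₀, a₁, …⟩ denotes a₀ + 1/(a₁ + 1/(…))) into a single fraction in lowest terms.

-3/2

Compute successive convergents:
a_0 = -2: -2/1
a_1 = 2: -3/2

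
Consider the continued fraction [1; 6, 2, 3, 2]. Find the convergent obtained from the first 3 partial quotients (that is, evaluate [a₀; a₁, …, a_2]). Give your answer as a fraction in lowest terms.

15/13

a_0 = 1: 1/1
a_1 = 6: 7/6
a_2 = 2: 15/13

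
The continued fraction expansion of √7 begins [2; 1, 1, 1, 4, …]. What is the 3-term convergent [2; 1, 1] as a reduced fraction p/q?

Start with 1.
1 + 1/(1/1) = 1 + 1/1 = 2/1
2 + 1/(2/1) = 2 + 1/2 = 5/2

5/2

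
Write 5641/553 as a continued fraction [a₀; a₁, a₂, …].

[10; 4, 1, 54, 2]

⌊5641/553⌋ = 10, remainder 111
⌊553/111⌋ = 4, remainder 109
⌊111/109⌋ = 1, remainder 2
⌊109/2⌋ = 54, remainder 1
⌊2/1⌋ = 2, remainder 0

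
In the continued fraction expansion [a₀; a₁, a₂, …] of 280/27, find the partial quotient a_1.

2

⌊280/27⌋ = 10, remainder 10
⌊27/10⌋ = 2, remainder 7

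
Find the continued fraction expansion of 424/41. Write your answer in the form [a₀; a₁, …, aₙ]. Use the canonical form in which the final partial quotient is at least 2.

[10; 2, 1, 13]

424 ÷ 41 → quotient 10, remainder 14
41 ÷ 14 → quotient 2, remainder 13
14 ÷ 13 → quotient 1, remainder 1
13 ÷ 1 → quotient 13, remainder 0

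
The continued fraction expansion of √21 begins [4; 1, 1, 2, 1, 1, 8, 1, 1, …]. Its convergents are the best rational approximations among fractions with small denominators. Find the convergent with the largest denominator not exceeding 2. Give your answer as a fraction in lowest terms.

List convergents until the denominator exceeds the bound:
a_0 = 4: 4/1  (≤ bound)
a_1 = 1: 5/1  (≤ bound)
a_2 = 1: 9/2  (≤ bound)
a_3 = 2: 23/5  (> 2, stop)

9/2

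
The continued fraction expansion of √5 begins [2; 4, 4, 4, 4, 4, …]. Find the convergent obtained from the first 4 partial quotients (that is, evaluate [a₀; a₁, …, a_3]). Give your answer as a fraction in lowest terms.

Work from the innermost term outward:
Start with 4.
4 + 1/(4/1) = 4 + 1/4 = 17/4
4 + 1/(17/4) = 4 + 4/17 = 72/17
2 + 1/(72/17) = 2 + 17/72 = 161/72

161/72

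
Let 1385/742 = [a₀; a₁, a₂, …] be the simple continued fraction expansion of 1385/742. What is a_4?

1385 = 1·742 + 643, so a_0 = 1
742 = 1·643 + 99, so a_1 = 1
643 = 6·99 + 49, so a_2 = 6
99 = 2·49 + 1, so a_3 = 2
49 = 49·1 + 0, so a_4 = 49

49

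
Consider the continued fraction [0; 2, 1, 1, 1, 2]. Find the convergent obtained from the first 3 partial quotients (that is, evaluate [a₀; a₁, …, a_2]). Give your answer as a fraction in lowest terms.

1/3

Start with 1.
2 + 1/(1/1) = 2 + 1/1 = 3/1
0 + 1/(3/1) = 0 + 1/3 = 1/3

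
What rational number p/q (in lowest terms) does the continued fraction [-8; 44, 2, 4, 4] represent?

-13474/1689

Start with 4.
4 + 1/(4/1) = 4 + 1/4 = 17/4
2 + 1/(17/4) = 2 + 4/17 = 38/17
44 + 1/(38/17) = 44 + 17/38 = 1689/38
-8 + 1/(1689/38) = -8 + 38/1689 = -13474/1689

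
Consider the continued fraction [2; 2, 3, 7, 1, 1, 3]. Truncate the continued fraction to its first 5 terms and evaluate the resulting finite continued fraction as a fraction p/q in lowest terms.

Start with 1.
7 + 1/(1/1) = 7 + 1/1 = 8/1
3 + 1/(8/1) = 3 + 1/8 = 25/8
2 + 1/(25/8) = 2 + 8/25 = 58/25
2 + 1/(58/25) = 2 + 25/58 = 141/58

141/58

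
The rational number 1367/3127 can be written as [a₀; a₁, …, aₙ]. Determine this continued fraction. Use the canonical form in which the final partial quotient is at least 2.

Apply division with remainder until the remainder is 0:
1367 ÷ 3127 → quotient 0, remainder 1367
3127 ÷ 1367 → quotient 2, remainder 393
1367 ÷ 393 → quotient 3, remainder 188
393 ÷ 188 → quotient 2, remainder 17
188 ÷ 17 → quotient 11, remainder 1
17 ÷ 1 → quotient 17, remainder 0

[0; 2, 3, 2, 11, 17]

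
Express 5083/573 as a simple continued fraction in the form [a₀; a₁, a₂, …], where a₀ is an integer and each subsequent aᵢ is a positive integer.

5083 = 8·573 + 499, so a_0 = 8
573 = 1·499 + 74, so a_1 = 1
499 = 6·74 + 55, so a_2 = 6
74 = 1·55 + 19, so a_3 = 1
55 = 2·19 + 17, so a_4 = 2
19 = 1·17 + 2, so a_5 = 1
17 = 8·2 + 1, so a_6 = 8
2 = 2·1 + 0, so a_7 = 2

[8; 1, 6, 1, 2, 1, 8, 2]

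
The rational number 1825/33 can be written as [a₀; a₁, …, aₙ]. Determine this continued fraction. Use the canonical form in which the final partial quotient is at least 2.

[55; 3, 3, 3]

1825 = 55·33 + 10, so a_0 = 55
33 = 3·10 + 3, so a_1 = 3
10 = 3·3 + 1, so a_2 = 3
3 = 3·1 + 0, so a_3 = 3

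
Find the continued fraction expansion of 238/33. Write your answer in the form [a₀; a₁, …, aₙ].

[7; 4, 1, 2, 2]

238 ÷ 33 → quotient 7, remainder 7
33 ÷ 7 → quotient 4, remainder 5
7 ÷ 5 → quotient 1, remainder 2
5 ÷ 2 → quotient 2, remainder 1
2 ÷ 1 → quotient 2, remainder 0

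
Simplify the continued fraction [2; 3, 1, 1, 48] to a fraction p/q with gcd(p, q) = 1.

Start with 48.
1 + 1/(48/1) = 1 + 1/48 = 49/48
1 + 1/(49/48) = 1 + 48/49 = 97/49
3 + 1/(97/49) = 3 + 49/97 = 340/97
2 + 1/(340/97) = 2 + 97/340 = 777/340

777/340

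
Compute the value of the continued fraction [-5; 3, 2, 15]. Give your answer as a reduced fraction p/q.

Work from the innermost term outward:
Start with 15.
2 + 1/(15/1) = 2 + 1/15 = 31/15
3 + 1/(31/15) = 3 + 15/31 = 108/31
-5 + 1/(108/31) = -5 + 31/108 = -509/108

-509/108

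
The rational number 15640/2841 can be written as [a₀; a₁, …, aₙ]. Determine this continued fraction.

[5; 1, 1, 48, 2, 14]

Repeatedly divide and take the remainder:
15640 = 5·2841 + 1435, so a_0 = 5
2841 = 1·1435 + 1406, so a_1 = 1
1435 = 1·1406 + 29, so a_2 = 1
1406 = 48·29 + 14, so a_3 = 48
29 = 2·14 + 1, so a_4 = 2
14 = 14·1 + 0, so a_5 = 14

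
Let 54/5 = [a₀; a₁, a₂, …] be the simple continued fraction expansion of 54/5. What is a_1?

1

Run the Euclidean algorithm, recording each quotient:
54 ÷ 5 → quotient 10, remainder 4
5 ÷ 4 → quotient 1, remainder 1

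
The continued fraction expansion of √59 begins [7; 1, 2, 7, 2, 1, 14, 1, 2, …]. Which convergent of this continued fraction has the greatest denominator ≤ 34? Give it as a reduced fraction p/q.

a_0 = 7: 7/1  (≤ bound)
a_1 = 1: 8/1  (≤ bound)
a_2 = 2: 23/3  (≤ bound)
a_3 = 7: 169/22  (≤ bound)
a_4 = 2: 361/47  (> 34, stop)

169/22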